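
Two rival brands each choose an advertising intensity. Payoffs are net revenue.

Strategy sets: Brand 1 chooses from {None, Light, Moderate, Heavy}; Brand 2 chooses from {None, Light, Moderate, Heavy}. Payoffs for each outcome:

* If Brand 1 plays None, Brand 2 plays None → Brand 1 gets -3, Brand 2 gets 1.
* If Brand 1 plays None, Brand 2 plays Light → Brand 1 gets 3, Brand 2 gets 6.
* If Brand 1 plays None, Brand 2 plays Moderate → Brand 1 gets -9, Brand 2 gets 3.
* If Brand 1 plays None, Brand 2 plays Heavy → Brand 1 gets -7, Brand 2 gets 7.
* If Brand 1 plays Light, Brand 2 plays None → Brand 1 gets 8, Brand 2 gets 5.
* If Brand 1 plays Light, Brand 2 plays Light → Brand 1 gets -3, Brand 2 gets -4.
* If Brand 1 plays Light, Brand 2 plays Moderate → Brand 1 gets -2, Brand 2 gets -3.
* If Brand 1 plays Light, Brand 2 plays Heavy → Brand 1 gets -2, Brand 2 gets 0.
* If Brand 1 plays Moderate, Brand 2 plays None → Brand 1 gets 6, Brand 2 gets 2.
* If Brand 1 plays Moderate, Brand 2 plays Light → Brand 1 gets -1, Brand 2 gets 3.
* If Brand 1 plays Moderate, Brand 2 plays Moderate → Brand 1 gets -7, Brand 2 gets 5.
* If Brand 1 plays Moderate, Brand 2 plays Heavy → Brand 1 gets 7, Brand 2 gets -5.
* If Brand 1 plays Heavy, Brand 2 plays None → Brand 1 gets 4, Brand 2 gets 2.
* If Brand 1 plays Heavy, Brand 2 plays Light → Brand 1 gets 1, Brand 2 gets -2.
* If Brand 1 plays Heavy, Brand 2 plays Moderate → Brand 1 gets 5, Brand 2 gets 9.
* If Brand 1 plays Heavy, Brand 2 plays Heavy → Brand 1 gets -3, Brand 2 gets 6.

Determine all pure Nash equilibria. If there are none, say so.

Mark each player's best response to every combination of opponents' strategies; a profile where every player is best-responding is a pure Nash equilibrium.
Brand 1 against None: payoffs -3, 8, 6, 4 → best response Light.
Brand 1 against Light: payoffs 3, -3, -1, 1 → best response None.
Brand 1 against Moderate: payoffs -9, -2, -7, 5 → best response Heavy.
Brand 1 against Heavy: payoffs -7, -2, 7, -3 → best response Moderate.
Brand 2 against None: payoffs 1, 6, 3, 7 → best response Heavy.
Brand 2 against Light: payoffs 5, -4, -3, 0 → best response None.
Brand 2 against Moderate: payoffs 2, 3, 5, -5 → best response Moderate.
Brand 2 against Heavy: payoffs 2, -2, 9, 6 → best response Moderate.
Mutual best responses: (Light, None); (Heavy, Moderate).

(Light, None) and (Heavy, Moderate)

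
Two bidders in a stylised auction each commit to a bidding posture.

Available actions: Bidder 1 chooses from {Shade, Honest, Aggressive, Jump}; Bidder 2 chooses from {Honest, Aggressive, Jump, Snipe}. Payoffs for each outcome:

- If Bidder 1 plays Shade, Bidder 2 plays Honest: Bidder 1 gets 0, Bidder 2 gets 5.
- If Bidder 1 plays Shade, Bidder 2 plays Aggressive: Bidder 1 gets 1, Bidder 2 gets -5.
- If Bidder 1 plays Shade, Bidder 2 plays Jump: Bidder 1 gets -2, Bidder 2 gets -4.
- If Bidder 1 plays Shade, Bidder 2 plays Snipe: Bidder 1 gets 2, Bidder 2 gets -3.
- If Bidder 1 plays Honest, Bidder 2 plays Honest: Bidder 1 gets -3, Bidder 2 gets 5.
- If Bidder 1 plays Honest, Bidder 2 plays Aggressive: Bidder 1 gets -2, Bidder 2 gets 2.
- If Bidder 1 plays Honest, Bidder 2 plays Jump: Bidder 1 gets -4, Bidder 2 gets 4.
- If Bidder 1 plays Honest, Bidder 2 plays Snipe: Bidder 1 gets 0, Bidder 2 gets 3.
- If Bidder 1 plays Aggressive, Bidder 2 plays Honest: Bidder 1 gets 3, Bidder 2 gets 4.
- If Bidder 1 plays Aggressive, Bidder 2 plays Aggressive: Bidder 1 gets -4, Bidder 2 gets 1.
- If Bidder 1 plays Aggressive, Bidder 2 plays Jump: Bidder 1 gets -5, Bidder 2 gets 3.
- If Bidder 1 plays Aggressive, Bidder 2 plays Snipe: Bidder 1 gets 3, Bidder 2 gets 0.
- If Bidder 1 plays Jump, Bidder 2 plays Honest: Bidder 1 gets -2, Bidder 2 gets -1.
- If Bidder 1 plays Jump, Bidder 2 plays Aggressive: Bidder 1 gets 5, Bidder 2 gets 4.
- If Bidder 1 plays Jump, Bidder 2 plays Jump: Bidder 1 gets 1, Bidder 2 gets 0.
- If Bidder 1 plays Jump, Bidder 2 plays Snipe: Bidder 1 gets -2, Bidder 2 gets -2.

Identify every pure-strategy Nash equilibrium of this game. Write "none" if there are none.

Bidder 1 against Honest: payoffs 0, -3, 3, -2 → best response Aggressive.
Bidder 1 against Aggressive: payoffs 1, -2, -4, 5 → best response Jump.
Bidder 1 against Jump: payoffs -2, -4, -5, 1 → best response Jump.
Bidder 1 against Snipe: payoffs 2, 0, 3, -2 → best response Aggressive.
Bidder 2 against Shade: payoffs 5, -5, -4, -3 → best response Honest.
Bidder 2 against Honest: payoffs 5, 2, 4, 3 → best response Honest.
Bidder 2 against Aggressive: payoffs 4, 1, 3, 0 → best response Honest.
Bidder 2 against Jump: payoffs -1, 4, 0, -2 → best response Aggressive.
Mutual best responses: (Aggressive, Honest); (Jump, Aggressive).

(Aggressive, Honest); (Jump, Aggressive)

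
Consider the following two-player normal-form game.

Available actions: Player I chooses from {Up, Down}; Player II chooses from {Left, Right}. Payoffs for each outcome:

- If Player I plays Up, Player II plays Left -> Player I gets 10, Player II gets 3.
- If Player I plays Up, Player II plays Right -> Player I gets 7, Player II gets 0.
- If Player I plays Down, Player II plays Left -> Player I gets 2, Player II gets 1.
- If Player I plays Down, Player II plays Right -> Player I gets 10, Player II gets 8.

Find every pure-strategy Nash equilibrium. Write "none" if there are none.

(Up, Left): Player I gets 10, best alternative 2; Player II gets 3, best alternative 0. No profitable deviation — NE.
(Up, Right): Player I can switch to Down (7 → 10). Not NE.
(Down, Left): Player I can switch to Up (2 → 10). Not NE.
(Down, Right): Player I gets 10, best alternative 7; Player II gets 8, best alternative 1. No profitable deviation — NE.

(Up, Left); (Down, Right)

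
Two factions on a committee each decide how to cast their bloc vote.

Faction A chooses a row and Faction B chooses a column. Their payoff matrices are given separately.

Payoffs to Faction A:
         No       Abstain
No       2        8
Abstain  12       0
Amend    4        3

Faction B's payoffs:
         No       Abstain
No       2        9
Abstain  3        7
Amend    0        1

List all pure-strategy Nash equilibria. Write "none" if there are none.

(No, Abstain)

Faction A against No: payoffs 2, 12, 4 → best response Abstain.
Faction A against Abstain: payoffs 8, 0, 3 → best response No.
Faction B against No: payoffs 2, 9 → best response Abstain.
Faction B against Abstain: payoffs 3, 7 → best response Abstain.
Faction B against Amend: payoffs 0, 1 → best response Abstain.
Mutual best responses: (No, Abstain).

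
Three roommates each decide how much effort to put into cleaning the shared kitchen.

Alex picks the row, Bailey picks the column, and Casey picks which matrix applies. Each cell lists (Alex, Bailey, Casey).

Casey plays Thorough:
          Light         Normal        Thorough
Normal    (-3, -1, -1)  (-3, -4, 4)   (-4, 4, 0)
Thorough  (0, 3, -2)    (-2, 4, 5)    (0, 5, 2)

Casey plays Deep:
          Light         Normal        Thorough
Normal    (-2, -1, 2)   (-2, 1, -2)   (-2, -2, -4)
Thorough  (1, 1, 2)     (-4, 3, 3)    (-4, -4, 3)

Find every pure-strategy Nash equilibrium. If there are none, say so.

There is no pure-strategy Nash equilibrium.

Alex against (Light, Thorough): payoffs -3, 0 → best response Thorough.
Alex against (Light, Deep): payoffs -2, 1 → best response Thorough.
Alex against (Normal, Thorough): payoffs -3, -2 → best response Thorough.
Alex against (Normal, Deep): payoffs -2, -4 → best response Normal.
Alex against (Thorough, Thorough): payoffs -4, 0 → best response Thorough.
Alex against (Thorough, Deep): payoffs -2, -4 → best response Normal.
Bailey against (Normal, Thorough): payoffs -1, -4, 4 → best response Thorough.
Bailey against (Normal, Deep): payoffs -1, 1, -2 → best response Normal.
Bailey against (Thorough, Thorough): payoffs 3, 4, 5 → best response Thorough.
Bailey against (Thorough, Deep): payoffs 1, 3, -4 → best response Normal.
Casey against (Normal, Light): payoffs -1, 2 → best response Deep.
Casey against (Normal, Normal): payoffs 4, -2 → best response Thorough.
Casey against (Normal, Thorough): payoffs 0, -4 → best response Thorough.
Casey against (Thorough, Light): payoffs -2, 2 → best response Deep.
Casey against (Thorough, Normal): payoffs 5, 3 → best response Thorough.
Casey against (Thorough, Thorough): payoffs 2, 3 → best response Deep.
No profile is a mutual best response for all players.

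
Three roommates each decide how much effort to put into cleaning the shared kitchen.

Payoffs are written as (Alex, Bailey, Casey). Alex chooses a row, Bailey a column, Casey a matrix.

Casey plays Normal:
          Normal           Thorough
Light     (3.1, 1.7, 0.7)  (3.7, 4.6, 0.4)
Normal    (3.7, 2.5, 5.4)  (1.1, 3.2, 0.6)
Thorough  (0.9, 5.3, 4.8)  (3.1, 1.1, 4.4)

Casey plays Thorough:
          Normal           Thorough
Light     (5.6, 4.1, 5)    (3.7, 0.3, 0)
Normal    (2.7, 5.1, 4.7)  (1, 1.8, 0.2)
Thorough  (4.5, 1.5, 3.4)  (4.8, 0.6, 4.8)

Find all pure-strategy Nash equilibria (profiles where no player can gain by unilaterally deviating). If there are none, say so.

(Light, Normal, Thorough), (Light, Thorough, Normal)

Alex against (Normal, Normal): payoffs 3.1, 3.7, 0.9 → best response Normal.
Alex against (Normal, Thorough): payoffs 5.6, 2.7, 4.5 → best response Light.
Alex against (Thorough, Normal): payoffs 3.7, 1.1, 3.1 → best response Light.
Alex against (Thorough, Thorough): payoffs 3.7, 1, 4.8 → best response Thorough.
Bailey against (Light, Normal): payoffs 1.7, 4.6 → best response Thorough.
Bailey against (Light, Thorough): payoffs 4.1, 0.3 → best response Normal.
Bailey against (Normal, Normal): payoffs 2.5, 3.2 → best response Thorough.
Bailey against (Normal, Thorough): payoffs 5.1, 1.8 → best response Normal.
Bailey against (Thorough, Normal): payoffs 5.3, 1.1 → best response Normal.
Bailey against (Thorough, Thorough): payoffs 1.5, 0.6 → best response Normal.
Casey against (Light, Normal): payoffs 0.7, 5 → best response Thorough.
Casey against (Light, Thorough): payoffs 0.4, 0 → best response Normal.
Casey against (Normal, Normal): payoffs 5.4, 4.7 → best response Normal.
Casey against (Normal, Thorough): payoffs 0.6, 0.2 → best response Normal.
Casey against (Thorough, Normal): payoffs 4.8, 3.4 → best response Normal.
Casey against (Thorough, Thorough): payoffs 4.4, 4.8 → best response Thorough.
Mutual best responses: (Light, Normal, Thorough); (Light, Thorough, Normal).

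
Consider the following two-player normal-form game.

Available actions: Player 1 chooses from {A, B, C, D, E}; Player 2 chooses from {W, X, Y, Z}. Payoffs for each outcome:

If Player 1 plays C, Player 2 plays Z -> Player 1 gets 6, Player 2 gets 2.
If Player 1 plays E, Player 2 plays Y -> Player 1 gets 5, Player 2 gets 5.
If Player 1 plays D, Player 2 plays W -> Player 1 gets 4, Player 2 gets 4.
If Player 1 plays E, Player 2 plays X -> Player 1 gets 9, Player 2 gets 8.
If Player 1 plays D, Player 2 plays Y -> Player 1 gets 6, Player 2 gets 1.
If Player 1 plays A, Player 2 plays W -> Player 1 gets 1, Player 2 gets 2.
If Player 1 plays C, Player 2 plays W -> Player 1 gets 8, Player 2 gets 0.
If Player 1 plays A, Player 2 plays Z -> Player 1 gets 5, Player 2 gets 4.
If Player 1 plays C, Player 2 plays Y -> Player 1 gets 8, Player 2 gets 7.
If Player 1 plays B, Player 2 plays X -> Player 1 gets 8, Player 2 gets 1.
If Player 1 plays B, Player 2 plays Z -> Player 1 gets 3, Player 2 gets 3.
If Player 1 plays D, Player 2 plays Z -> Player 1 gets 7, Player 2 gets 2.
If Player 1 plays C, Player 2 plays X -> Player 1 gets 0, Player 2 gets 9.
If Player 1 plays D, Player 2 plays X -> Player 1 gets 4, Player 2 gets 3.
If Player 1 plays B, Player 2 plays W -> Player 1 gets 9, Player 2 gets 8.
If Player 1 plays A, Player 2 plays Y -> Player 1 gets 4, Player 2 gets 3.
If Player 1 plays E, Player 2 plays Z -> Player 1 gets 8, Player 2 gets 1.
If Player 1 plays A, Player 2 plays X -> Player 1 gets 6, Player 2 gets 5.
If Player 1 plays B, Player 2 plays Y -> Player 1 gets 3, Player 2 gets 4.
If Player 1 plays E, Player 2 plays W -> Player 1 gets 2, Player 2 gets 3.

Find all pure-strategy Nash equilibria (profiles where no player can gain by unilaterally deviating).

Pure-strategy Nash equilibria: (B, W); (E, X)

Player 1 against W: payoffs 1, 9, 8, 4, 2 → best response B.
Player 1 against X: payoffs 6, 8, 0, 4, 9 → best response E.
Player 1 against Y: payoffs 4, 3, 8, 6, 5 → best response C.
Player 1 against Z: payoffs 5, 3, 6, 7, 8 → best response E.
Player 2 against A: payoffs 2, 5, 3, 4 → best response X.
Player 2 against B: payoffs 8, 1, 4, 3 → best response W.
Player 2 against C: payoffs 0, 9, 7, 2 → best response X.
Player 2 against D: payoffs 4, 3, 1, 2 → best response W.
Player 2 against E: payoffs 3, 8, 5, 1 → best response X.
Mutual best responses: (B, W); (E, X).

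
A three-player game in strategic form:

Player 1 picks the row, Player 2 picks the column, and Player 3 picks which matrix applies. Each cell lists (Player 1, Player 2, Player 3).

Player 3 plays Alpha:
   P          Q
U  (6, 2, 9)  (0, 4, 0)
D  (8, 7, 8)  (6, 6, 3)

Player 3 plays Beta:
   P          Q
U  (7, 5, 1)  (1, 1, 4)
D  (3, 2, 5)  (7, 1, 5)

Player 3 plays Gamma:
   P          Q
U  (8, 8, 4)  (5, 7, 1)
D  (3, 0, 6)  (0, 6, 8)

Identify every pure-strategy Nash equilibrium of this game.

Pure NE: (D, P, Alpha)

Player 1 against (P, Alpha): payoffs 6, 8 → best response D.
Player 1 against (P, Beta): payoffs 7, 3 → best response U.
Player 1 against (P, Gamma): payoffs 8, 3 → best response U.
Player 1 against (Q, Alpha): payoffs 0, 6 → best response D.
Player 1 against (Q, Beta): payoffs 1, 7 → best response D.
Player 1 against (Q, Gamma): payoffs 5, 0 → best response U.
Player 2 against (U, Alpha): payoffs 2, 4 → best response Q.
Player 2 against (U, Beta): payoffs 5, 1 → best response P.
Player 2 against (U, Gamma): payoffs 8, 7 → best response P.
Player 2 against (D, Alpha): payoffs 7, 6 → best response P.
Player 2 against (D, Beta): payoffs 2, 1 → best response P.
Player 2 against (D, Gamma): payoffs 0, 6 → best response Q.
Player 3 against (U, P): payoffs 9, 1, 4 → best response Alpha.
Player 3 against (U, Q): payoffs 0, 4, 1 → best response Beta.
Player 3 against (D, P): payoffs 8, 5, 6 → best response Alpha.
Player 3 against (D, Q): payoffs 3, 5, 8 → best response Gamma.
Mutual best responses: (D, P, Alpha).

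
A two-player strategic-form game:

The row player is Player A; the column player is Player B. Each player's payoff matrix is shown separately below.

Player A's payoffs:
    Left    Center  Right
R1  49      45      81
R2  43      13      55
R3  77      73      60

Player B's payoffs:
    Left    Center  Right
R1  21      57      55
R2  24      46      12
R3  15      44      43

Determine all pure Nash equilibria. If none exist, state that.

For each strategy profile, look for a profitable unilateral deviation.
(R1, Left): Player A can switch to R3 (49 → 77). Not NE.
(R1, Center): Player A can switch to R3 (45 → 73). Not NE.
(R1, Right): Player B can switch to Center (55 → 57). Not NE.
(R2, Left): Player A can switch to R1 (43 → 49). Not NE.
(R2, Center): Player A can switch to R1 (13 → 45). Not NE.
(R2, Right): Player A can switch to R1 (55 → 81). Not NE.
(R3, Center): Player A gets 73, best alternative 45; Player B gets 44, best alternative 43. No profitable deviation — NE.
(The remaining 2 profiles each have a profitable deviation by the same check.)

The unique pure-strategy Nash equilibrium is (R3, Center).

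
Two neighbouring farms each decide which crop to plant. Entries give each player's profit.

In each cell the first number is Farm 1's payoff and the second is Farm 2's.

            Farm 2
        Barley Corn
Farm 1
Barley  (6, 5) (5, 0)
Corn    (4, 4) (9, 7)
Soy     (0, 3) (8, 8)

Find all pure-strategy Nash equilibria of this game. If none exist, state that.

For each player, find the best response to each opponent profile; mutual best responses are the pure NE.
Farm 1 against Barley: payoffs 6, 4, 0 → best response Barley.
Farm 1 against Corn: payoffs 5, 9, 8 → best response Corn.
Farm 2 against Barley: payoffs 5, 0 → best response Barley.
Farm 2 against Corn: payoffs 4, 7 → best response Corn.
Farm 2 against Soy: payoffs 3, 8 → best response Corn.
Mutual best responses: (Barley, Barley); (Corn, Corn).

The pure Nash equilibria are (Barley, Barley); (Corn, Corn).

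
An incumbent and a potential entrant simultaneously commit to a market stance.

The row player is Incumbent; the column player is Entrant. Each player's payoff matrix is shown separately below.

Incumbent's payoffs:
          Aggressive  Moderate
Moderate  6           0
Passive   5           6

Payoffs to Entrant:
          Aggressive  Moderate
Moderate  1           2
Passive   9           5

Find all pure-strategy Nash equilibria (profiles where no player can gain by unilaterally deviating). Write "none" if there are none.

For each player, find the best response to each opponent profile; mutual best responses are the pure NE.
Incumbent against Aggressive: payoffs 6, 5 → best response Moderate.
Incumbent against Moderate: payoffs 0, 6 → best response Passive.
Entrant against Moderate: payoffs 1, 2 → best response Moderate.
Entrant against Passive: payoffs 9, 5 → best response Aggressive.
No profile is a mutual best response for all players.

none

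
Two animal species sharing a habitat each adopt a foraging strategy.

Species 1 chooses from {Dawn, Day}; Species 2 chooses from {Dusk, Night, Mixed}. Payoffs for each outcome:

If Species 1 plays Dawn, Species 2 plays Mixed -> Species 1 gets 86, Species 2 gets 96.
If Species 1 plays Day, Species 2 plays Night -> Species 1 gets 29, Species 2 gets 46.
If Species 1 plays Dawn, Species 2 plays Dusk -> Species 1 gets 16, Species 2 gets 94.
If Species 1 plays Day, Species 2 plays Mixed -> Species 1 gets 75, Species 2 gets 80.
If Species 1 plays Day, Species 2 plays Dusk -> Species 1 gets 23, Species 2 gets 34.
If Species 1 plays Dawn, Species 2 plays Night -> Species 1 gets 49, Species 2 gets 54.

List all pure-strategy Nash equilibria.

Species 1 against Dusk: payoffs 16, 23 → best response Day.
Species 1 against Night: payoffs 49, 29 → best response Dawn.
Species 1 against Mixed: payoffs 86, 75 → best response Dawn.
Species 2 against Dawn: payoffs 94, 54, 96 → best response Mixed.
Species 2 against Day: payoffs 34, 46, 80 → best response Mixed.
Mutual best responses: (Dawn, Mixed).

The unique pure-strategy Nash equilibrium is (Dawn, Mixed).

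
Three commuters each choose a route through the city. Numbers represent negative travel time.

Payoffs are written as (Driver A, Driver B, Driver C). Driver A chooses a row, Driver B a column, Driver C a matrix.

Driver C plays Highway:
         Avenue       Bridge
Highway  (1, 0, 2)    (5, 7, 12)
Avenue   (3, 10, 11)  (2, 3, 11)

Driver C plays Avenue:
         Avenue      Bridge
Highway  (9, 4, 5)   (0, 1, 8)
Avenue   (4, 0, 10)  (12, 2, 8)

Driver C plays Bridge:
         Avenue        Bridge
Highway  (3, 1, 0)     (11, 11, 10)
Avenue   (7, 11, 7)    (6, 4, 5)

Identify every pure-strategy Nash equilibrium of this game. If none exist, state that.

(Highway, Avenue, Avenue) and (Highway, Bridge, Highway) and (Avenue, Avenue, Highway)

Mark each player's best response to every combination of opponents' strategies; a profile where every player is best-responding is a pure Nash equilibrium.
Driver A against (Avenue, Highway): payoffs 1, 3 → best response Avenue.
Driver A against (Avenue, Avenue): payoffs 9, 4 → best response Highway.
Driver A against (Avenue, Bridge): payoffs 3, 7 → best response Avenue.
Driver A against (Bridge, Highway): payoffs 5, 2 → best response Highway.
Driver A against (Bridge, Avenue): payoffs 0, 12 → best response Avenue.
Driver A against (Bridge, Bridge): payoffs 11, 6 → best response Highway.
Driver B against (Highway, Highway): payoffs 0, 7 → best response Bridge.
Driver B against (Highway, Avenue): payoffs 4, 1 → best response Avenue.
Driver B against (Highway, Bridge): payoffs 1, 11 → best response Bridge.
Driver B against (Avenue, Highway): payoffs 10, 3 → best response Avenue.
Driver B against (Avenue, Avenue): payoffs 0, 2 → best response Bridge.
Driver B against (Avenue, Bridge): payoffs 11, 4 → best response Avenue.
Driver C against (Highway, Avenue): payoffs 2, 5, 0 → best response Avenue.
Driver C against (Highway, Bridge): payoffs 12, 8, 10 → best response Highway.
Driver C against (Avenue, Avenue): payoffs 11, 10, 7 → best response Highway.
Driver C against (Avenue, Bridge): payoffs 11, 8, 5 → best response Highway.
Mutual best responses: (Highway, Avenue, Avenue); (Highway, Bridge, Highway); (Avenue, Avenue, Highway).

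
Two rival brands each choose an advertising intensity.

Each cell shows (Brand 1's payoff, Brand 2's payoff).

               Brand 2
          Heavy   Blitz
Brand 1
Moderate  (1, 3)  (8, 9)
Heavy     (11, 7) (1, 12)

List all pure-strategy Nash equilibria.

Mark each player's best response to every combination of opponents' strategies; a profile where every player is best-responding is a pure Nash equilibrium.
Brand 1 against Heavy: payoffs 1, 11 → best response Heavy.
Brand 1 against Blitz: payoffs 8, 1 → best response Moderate.
Brand 2 against Moderate: payoffs 3, 9 → best response Blitz.
Brand 2 against Heavy: payoffs 7, 12 → best response Blitz.
Mutual best responses: (Moderate, Blitz).

(Moderate, Blitz)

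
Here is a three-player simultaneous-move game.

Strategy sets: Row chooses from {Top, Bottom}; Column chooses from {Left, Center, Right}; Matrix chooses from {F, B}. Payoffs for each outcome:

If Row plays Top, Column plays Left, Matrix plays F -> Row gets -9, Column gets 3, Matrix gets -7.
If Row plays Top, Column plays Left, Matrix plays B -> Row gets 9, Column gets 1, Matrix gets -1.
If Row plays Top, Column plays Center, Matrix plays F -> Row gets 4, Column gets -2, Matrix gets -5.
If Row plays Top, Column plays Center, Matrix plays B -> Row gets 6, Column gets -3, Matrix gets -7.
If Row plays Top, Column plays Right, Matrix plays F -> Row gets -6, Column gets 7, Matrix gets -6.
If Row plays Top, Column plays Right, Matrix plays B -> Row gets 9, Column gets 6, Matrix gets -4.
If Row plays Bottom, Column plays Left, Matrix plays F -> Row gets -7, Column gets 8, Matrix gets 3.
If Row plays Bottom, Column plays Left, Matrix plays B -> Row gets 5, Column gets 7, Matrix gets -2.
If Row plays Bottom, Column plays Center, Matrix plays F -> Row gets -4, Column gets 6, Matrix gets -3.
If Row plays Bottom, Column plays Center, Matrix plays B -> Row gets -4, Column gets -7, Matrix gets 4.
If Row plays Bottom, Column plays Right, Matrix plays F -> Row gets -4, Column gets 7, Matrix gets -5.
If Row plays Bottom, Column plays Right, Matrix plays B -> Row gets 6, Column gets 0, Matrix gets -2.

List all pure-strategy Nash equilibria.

Row against (Left, F): payoffs -9, -7 → best response Bottom.
Row against (Left, B): payoffs 9, 5 → best response Top.
Row against (Center, F): payoffs 4, -4 → best response Top.
Row against (Center, B): payoffs 6, -4 → best response Top.
Row against (Right, F): payoffs -6, -4 → best response Bottom.
Row against (Right, B): payoffs 9, 6 → best response Top.
Column against (Top, F): payoffs 3, -2, 7 → best response Right.
Column against (Top, B): payoffs 1, -3, 6 → best response Right.
Column against (Bottom, F): payoffs 8, 6, 7 → best response Left.
Column against (Bottom, B): payoffs 7, -7, 0 → best response Left.
Matrix against (Top, Left): payoffs -7, -1 → best response B.
Matrix against (Top, Center): payoffs -5, -7 → best response F.
Matrix against (Top, Right): payoffs -6, -4 → best response B.
Matrix against (Bottom, Left): payoffs 3, -2 → best response F.
Matrix against (Bottom, Center): payoffs -3, 4 → best response B.
Matrix against (Bottom, Right): payoffs -5, -2 → best response B.
Mutual best responses: (Top, Right, B); (Bottom, Left, F).

The pure Nash equilibria are (Top, Right, B) and (Bottom, Left, F).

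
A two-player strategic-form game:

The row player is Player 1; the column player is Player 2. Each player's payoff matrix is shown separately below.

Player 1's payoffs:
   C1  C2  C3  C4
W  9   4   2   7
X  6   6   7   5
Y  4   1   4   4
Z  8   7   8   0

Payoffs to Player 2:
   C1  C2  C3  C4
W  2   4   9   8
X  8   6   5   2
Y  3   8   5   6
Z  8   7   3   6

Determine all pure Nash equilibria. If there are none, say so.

(W, C1): Player 2 can switch to C2 (2 → 4). Not NE.
(W, C2): Player 1 can switch to X (4 → 6). Not NE.
(W, C3): Player 1 can switch to X (2 → 7). Not NE.
(W, C4): Player 2 can switch to C3 (8 → 9). Not NE.
(X, C1): Player 1 can switch to W (6 → 9). Not NE.
(X, C2): Player 1 can switch to Z (6 → 7). Not NE.
(X, C3): Player 1 can switch to Z (7 → 8). Not NE.
(X, C4): Player 1 can switch to W (5 → 7). Not NE.
(Y, C1): Player 1 can switch to W (4 → 9). Not NE.
(Y, C2): Player 1 can switch to W (1 → 4). Not NE.
(The remaining 6 profiles each have a profitable deviation by the same check.)

No pure-strategy Nash equilibrium.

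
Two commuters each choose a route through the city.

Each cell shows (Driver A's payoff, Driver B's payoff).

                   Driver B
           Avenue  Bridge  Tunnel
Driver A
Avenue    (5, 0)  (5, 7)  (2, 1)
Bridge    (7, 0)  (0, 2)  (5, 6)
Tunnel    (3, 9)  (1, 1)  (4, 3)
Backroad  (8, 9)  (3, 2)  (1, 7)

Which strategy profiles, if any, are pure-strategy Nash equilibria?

For each player, find the best response to each opponent profile; mutual best responses are the pure NE.
Driver A against Avenue: payoffs 5, 7, 3, 8 → best response Backroad.
Driver A against Bridge: payoffs 5, 0, 1, 3 → best response Avenue.
Driver A against Tunnel: payoffs 2, 5, 4, 1 → best response Bridge.
Driver B against Avenue: payoffs 0, 7, 1 → best response Bridge.
Driver B against Bridge: payoffs 0, 2, 6 → best response Tunnel.
Driver B against Tunnel: payoffs 9, 1, 3 → best response Avenue.
Driver B against Backroad: payoffs 9, 2, 7 → best response Avenue.
Mutual best responses: (Avenue, Bridge); (Bridge, Tunnel); (Backroad, Avenue).

(Avenue, Bridge); (Bridge, Tunnel); (Backroad, Avenue)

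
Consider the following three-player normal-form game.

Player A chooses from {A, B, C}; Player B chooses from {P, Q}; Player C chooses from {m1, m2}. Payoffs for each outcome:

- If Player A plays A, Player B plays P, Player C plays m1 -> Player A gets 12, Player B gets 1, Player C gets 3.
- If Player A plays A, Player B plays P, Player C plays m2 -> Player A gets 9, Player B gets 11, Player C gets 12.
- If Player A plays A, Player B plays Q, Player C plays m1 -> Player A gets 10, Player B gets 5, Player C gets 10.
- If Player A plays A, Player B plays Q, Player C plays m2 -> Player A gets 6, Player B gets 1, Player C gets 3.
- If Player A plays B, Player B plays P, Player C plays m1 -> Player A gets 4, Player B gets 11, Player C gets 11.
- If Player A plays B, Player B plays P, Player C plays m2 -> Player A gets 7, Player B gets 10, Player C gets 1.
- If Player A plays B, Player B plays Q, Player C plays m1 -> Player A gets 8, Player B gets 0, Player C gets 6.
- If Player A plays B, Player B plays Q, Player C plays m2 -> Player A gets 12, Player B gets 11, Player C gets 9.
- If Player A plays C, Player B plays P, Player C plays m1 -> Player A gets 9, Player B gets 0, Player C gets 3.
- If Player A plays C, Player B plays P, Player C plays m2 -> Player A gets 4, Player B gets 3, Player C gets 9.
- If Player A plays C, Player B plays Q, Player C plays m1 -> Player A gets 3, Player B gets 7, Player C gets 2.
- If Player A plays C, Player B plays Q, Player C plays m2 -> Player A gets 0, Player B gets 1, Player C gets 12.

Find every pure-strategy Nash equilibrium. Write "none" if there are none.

For each strategy profile, look for a profitable unilateral deviation.
(A, P, m1): Player B can switch to Q (1 → 5). Not NE.
(A, P, m2): Player A gets 9, best alternative 7; Player B gets 11, best alternative 1; Player C gets 12, best alternative 3. No profitable deviation — NE.
(A, Q, m1): Player A gets 10, best alternative 8; Player B gets 5, best alternative 1; Player C gets 10, best alternative 3. No profitable deviation — NE.
(A, Q, m2): Player A can switch to B (6 → 12). Not NE.
(B, P, m1): Player A can switch to A (4 → 12). Not NE.
(B, P, m2): Player A can switch to A (7 → 9). Not NE.
(B, Q, m1): Player A can switch to A (8 → 10). Not NE.
(B, Q, m2): Player A gets 12, best alternative 6; Player B gets 11, best alternative 10; Player C gets 9, best alternative 6. No profitable deviation — NE.
(C, P, m1): Player A can switch to A (9 → 12). Not NE.
(The remaining 3 profiles each have a profitable deviation by the same check.)

Pure-strategy Nash equilibria: (A, P, m2), (A, Q, m1), (B, Q, m2)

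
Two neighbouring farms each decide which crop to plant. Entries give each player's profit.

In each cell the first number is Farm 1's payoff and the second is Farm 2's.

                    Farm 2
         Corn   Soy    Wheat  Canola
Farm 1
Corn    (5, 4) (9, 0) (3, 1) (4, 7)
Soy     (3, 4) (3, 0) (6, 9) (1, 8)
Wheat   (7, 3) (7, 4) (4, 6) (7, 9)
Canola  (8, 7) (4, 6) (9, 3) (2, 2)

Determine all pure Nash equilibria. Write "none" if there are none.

(Corn, Corn): Farm 1 can switch to Wheat (5 → 7). Not NE.
(Corn, Soy): Farm 2 can switch to Corn (0 → 4). Not NE.
(Corn, Wheat): Farm 1 can switch to Soy (3 → 6). Not NE.
(Corn, Canola): Farm 1 can switch to Wheat (4 → 7). Not NE.
(Soy, Corn): Farm 1 can switch to Corn (3 → 5). Not NE.
(Soy, Soy): Farm 1 can switch to Corn (3 → 9). Not NE.
(Soy, Wheat): Farm 1 can switch to Canola (6 → 9). Not NE.
(Soy, Canola): Farm 1 can switch to Corn (1 → 4). Not NE.
(Wheat, Corn): Farm 1 can switch to Canola (7 → 8). Not NE.
(Wheat, Soy): Farm 1 can switch to Corn (7 → 9). Not NE.
(Wheat, Wheat): Farm 1 can switch to Soy (4 → 6). Not NE.
(Wheat, Canola): Farm 1 gets 7, best alternative 4; Farm 2 gets 9, best alternative 6. No profitable deviation — NE.
(Canola, Corn): Farm 1 gets 8, best alternative 7; Farm 2 gets 7, best alternative 6. No profitable deviation — NE.
(Canola, Soy): Farm 1 can switch to Corn (4 → 9). Not NE.
(The remaining 2 profiles each have a profitable deviation by the same check.)

The pure Nash equilibria are (Wheat, Canola); (Canola, Corn).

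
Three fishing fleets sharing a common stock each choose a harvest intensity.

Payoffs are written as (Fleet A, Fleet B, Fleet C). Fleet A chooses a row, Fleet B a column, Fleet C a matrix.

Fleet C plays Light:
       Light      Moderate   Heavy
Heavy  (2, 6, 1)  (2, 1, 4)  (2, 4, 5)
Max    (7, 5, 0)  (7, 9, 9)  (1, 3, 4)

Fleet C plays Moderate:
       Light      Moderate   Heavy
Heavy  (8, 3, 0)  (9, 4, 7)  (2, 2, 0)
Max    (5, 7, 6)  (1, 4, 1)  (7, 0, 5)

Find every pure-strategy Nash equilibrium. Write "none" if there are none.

For each player, find the best response to each opponent profile; mutual best responses are the pure NE.
Fleet A against (Light, Light): payoffs 2, 7 → best response Max.
Fleet A against (Light, Moderate): payoffs 8, 5 → best response Heavy.
Fleet A against (Moderate, Light): payoffs 2, 7 → best response Max.
Fleet A against (Moderate, Moderate): payoffs 9, 1 → best response Heavy.
Fleet A against (Heavy, Light): payoffs 2, 1 → best response Heavy.
Fleet A against (Heavy, Moderate): payoffs 2, 7 → best response Max.
Fleet B against (Heavy, Light): payoffs 6, 1, 4 → best response Light.
Fleet B against (Heavy, Moderate): payoffs 3, 4, 2 → best response Moderate.
Fleet B against (Max, Light): payoffs 5, 9, 3 → best response Moderate.
Fleet B against (Max, Moderate): payoffs 7, 4, 0 → best response Light.
Fleet C against (Heavy, Light): payoffs 1, 0 → best response Light.
Fleet C against (Heavy, Moderate): payoffs 4, 7 → best response Moderate.
Fleet C against (Heavy, Heavy): payoffs 5, 0 → best response Light.
Fleet C against (Max, Light): payoffs 0, 6 → best response Moderate.
Fleet C against (Max, Moderate): payoffs 9, 1 → best response Light.
Fleet C against (Max, Heavy): payoffs 4, 5 → best response Moderate.
Mutual best responses: (Heavy, Moderate, Moderate); (Max, Moderate, Light).

The pure Nash equilibria are (Heavy, Moderate, Moderate) and (Max, Moderate, Light).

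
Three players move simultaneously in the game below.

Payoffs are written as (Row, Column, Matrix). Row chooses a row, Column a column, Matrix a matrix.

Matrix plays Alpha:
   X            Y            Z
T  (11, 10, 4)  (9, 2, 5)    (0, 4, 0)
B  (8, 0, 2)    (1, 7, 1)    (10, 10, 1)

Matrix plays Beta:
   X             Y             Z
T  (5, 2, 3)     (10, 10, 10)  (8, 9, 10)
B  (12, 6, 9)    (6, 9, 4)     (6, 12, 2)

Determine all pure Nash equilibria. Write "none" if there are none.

Pure-strategy Nash equilibria: (T, X, Alpha) and (T, Y, Beta)

Mark each player's best response to every combination of opponents' strategies; a profile where every player is best-responding is a pure Nash equilibrium.
Row against (X, Alpha): payoffs 11, 8 → best response T.
Row against (X, Beta): payoffs 5, 12 → best response B.
Row against (Y, Alpha): payoffs 9, 1 → best response T.
Row against (Y, Beta): payoffs 10, 6 → best response T.
Row against (Z, Alpha): payoffs 0, 10 → best response B.
Row against (Z, Beta): payoffs 8, 6 → best response T.
Column against (T, Alpha): payoffs 10, 2, 4 → best response X.
Column against (T, Beta): payoffs 2, 10, 9 → best response Y.
Column against (B, Alpha): payoffs 0, 7, 10 → best response Z.
Column against (B, Beta): payoffs 6, 9, 12 → best response Z.
Matrix against (T, X): payoffs 4, 3 → best response Alpha.
Matrix against (T, Y): payoffs 5, 10 → best response Beta.
Matrix against (T, Z): payoffs 0, 10 → best response Beta.
Matrix against (B, X): payoffs 2, 9 → best response Beta.
Matrix against (B, Y): payoffs 1, 4 → best response Beta.
Matrix against (B, Z): payoffs 1, 2 → best response Beta.
Mutual best responses: (T, X, Alpha); (T, Y, Beta).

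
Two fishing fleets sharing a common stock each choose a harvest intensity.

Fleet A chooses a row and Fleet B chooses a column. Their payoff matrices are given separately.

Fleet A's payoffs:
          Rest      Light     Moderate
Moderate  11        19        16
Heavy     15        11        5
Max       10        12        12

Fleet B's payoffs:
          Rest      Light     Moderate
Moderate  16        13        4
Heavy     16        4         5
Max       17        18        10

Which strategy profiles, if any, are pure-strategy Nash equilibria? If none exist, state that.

(Heavy, Rest)

Fleet A against Rest: payoffs 11, 15, 10 → best response Heavy.
Fleet A against Light: payoffs 19, 11, 12 → best response Moderate.
Fleet A against Moderate: payoffs 16, 5, 12 → best response Moderate.
Fleet B against Moderate: payoffs 16, 13, 4 → best response Rest.
Fleet B against Heavy: payoffs 16, 4, 5 → best response Rest.
Fleet B against Max: payoffs 17, 18, 10 → best response Light.
Mutual best responses: (Heavy, Rest).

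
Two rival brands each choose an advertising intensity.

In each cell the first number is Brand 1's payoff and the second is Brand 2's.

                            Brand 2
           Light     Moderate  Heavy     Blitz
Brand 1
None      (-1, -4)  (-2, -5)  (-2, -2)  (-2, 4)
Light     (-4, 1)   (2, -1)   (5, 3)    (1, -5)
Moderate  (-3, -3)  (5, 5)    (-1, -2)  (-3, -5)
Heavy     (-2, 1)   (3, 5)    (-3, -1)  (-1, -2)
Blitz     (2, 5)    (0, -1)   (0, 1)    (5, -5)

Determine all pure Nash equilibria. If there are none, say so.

(Light, Heavy) and (Moderate, Moderate) and (Blitz, Light)

Check each profile: it is a Nash equilibrium iff no player can strictly gain by switching unilaterally.
(None, Light): Brand 1 can switch to Blitz (-1 → 2). Not NE.
(None, Moderate): Brand 1 can switch to Light (-2 → 2). Not NE.
(None, Heavy): Brand 1 can switch to Light (-2 → 5). Not NE.
(None, Blitz): Brand 1 can switch to Light (-2 → 1). Not NE.
(Light, Light): Brand 1 can switch to None (-4 → -1). Not NE.
(Light, Moderate): Brand 1 can switch to Moderate (2 → 5). Not NE.
(Light, Heavy): Brand 1 gets 5, best alternative 0; Brand 2 gets 3, best alternative 1. No profitable deviation — NE.
(Light, Blitz): Brand 1 can switch to Blitz (1 → 5). Not NE.
(Moderate, Light): Brand 1 can switch to None (-3 → -1). Not NE.
(Moderate, Moderate): Brand 1 gets 5, best alternative 3; Brand 2 gets 5, best alternative -2. No profitable deviation — NE.
(Moderate, Heavy): Brand 1 can switch to Light (-1 → 5). Not NE.
(Moderate, Blitz): Brand 1 can switch to None (-3 → -2). Not NE.
(Heavy, Light): Brand 1 can switch to None (-2 → -1). Not NE.
(Heavy, Moderate): Brand 1 can switch to Moderate (3 → 5). Not NE.
(Blitz, Light): Brand 1 gets 2, best alternative -1; Brand 2 gets 5, best alternative 1. No profitable deviation — NE.
(The remaining 5 profiles each have a profitable deviation by the same check.)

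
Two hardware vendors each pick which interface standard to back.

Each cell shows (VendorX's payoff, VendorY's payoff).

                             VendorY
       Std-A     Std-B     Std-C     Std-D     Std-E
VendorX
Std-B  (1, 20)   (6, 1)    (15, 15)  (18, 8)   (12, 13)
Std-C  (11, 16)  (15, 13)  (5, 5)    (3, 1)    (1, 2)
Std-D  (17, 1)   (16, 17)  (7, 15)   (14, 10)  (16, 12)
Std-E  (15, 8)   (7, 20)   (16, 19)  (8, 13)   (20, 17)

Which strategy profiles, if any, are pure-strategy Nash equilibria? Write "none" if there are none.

VendorX against Std-A: payoffs 1, 11, 17, 15 → best response Std-D.
VendorX against Std-B: payoffs 6, 15, 16, 7 → best response Std-D.
VendorX against Std-C: payoffs 15, 5, 7, 16 → best response Std-E.
VendorX against Std-D: payoffs 18, 3, 14, 8 → best response Std-B.
VendorX against Std-E: payoffs 12, 1, 16, 20 → best response Std-E.
VendorY against Std-B: payoffs 20, 1, 15, 8, 13 → best response Std-A.
VendorY against Std-C: payoffs 16, 13, 5, 1, 2 → best response Std-A.
VendorY against Std-D: payoffs 1, 17, 15, 10, 12 → best response Std-B.
VendorY against Std-E: payoffs 8, 20, 19, 13, 17 → best response Std-B.
Mutual best responses: (Std-D, Std-B).

Pure NE: (Std-D, Std-B)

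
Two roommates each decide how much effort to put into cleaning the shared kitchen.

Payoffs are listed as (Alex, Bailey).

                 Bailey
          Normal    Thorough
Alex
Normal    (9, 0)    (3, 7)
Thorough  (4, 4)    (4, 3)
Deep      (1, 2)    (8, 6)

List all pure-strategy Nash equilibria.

Alex against Normal: payoffs 9, 4, 1 → best response Normal.
Alex against Thorough: payoffs 3, 4, 8 → best response Deep.
Bailey against Normal: payoffs 0, 7 → best response Thorough.
Bailey against Thorough: payoffs 4, 3 → best response Normal.
Bailey against Deep: payoffs 2, 6 → best response Thorough.
Mutual best responses: (Deep, Thorough).

The unique pure-strategy Nash equilibrium is (Deep, Thorough).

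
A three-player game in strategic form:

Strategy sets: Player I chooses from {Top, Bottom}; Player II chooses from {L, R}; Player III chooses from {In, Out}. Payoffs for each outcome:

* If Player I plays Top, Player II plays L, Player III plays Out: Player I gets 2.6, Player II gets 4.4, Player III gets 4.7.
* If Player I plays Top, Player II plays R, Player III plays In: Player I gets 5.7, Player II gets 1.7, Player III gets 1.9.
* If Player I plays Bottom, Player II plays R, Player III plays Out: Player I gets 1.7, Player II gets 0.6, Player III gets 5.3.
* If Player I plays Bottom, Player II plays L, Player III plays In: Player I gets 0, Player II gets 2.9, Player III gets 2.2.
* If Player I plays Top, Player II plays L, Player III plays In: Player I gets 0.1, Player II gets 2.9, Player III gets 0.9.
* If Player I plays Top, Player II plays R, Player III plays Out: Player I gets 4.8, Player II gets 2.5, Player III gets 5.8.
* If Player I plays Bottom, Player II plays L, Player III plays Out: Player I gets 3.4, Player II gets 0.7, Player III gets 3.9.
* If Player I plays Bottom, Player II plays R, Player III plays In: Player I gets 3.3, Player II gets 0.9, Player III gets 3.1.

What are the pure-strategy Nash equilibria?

Pure NE: (Bottom, L, Out)

For each strategy profile, look for a profitable unilateral deviation.
(Top, L, In): Player III can switch to Out (0.9 → 4.7). Not NE.
(Top, L, Out): Player I can switch to Bottom (2.6 → 3.4). Not NE.
(Top, R, In): Player II can switch to L (1.7 → 2.9). Not NE.
(Top, R, Out): Player II can switch to L (2.5 → 4.4). Not NE.
(Bottom, L, In): Player I can switch to Top (0 → 0.1). Not NE.
(Bottom, L, Out): Player I gets 3.4, best alternative 2.6; Player II gets 0.7, best alternative 0.6; Player III gets 3.9, best alternative 2.2. No profitable deviation — NE.
(Bottom, R, In): Player I can switch to Top (3.3 → 5.7). Not NE.
(Bottom, R, Out): Player I can switch to Top (1.7 → 4.8). Not NE.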